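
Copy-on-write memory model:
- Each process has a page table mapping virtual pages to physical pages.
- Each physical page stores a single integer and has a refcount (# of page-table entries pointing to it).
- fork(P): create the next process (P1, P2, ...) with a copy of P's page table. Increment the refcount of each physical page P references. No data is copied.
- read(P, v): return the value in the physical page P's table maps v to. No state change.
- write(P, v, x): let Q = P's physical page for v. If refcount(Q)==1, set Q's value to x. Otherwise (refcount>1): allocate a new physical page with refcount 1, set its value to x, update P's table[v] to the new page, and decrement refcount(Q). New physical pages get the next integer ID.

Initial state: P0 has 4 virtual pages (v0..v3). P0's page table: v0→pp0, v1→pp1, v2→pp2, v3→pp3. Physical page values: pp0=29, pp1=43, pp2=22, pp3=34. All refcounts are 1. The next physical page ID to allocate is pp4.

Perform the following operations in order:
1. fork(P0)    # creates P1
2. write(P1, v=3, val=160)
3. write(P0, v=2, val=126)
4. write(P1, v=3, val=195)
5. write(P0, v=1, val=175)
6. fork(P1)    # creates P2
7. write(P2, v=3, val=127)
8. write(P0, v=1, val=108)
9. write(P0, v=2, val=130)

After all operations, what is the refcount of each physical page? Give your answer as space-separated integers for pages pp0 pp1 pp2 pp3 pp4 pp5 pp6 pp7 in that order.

Answer: 3 2 2 1 1 1 1 1

Derivation:
Op 1: fork(P0) -> P1. 4 ppages; refcounts: pp0:2 pp1:2 pp2:2 pp3:2
Op 2: write(P1, v3, 160). refcount(pp3)=2>1 -> COPY to pp4. 5 ppages; refcounts: pp0:2 pp1:2 pp2:2 pp3:1 pp4:1
Op 3: write(P0, v2, 126). refcount(pp2)=2>1 -> COPY to pp5. 6 ppages; refcounts: pp0:2 pp1:2 pp2:1 pp3:1 pp4:1 pp5:1
Op 4: write(P1, v3, 195). refcount(pp4)=1 -> write in place. 6 ppages; refcounts: pp0:2 pp1:2 pp2:1 pp3:1 pp4:1 pp5:1
Op 5: write(P0, v1, 175). refcount(pp1)=2>1 -> COPY to pp6. 7 ppages; refcounts: pp0:2 pp1:1 pp2:1 pp3:1 pp4:1 pp5:1 pp6:1
Op 6: fork(P1) -> P2. 7 ppages; refcounts: pp0:3 pp1:2 pp2:2 pp3:1 pp4:2 pp5:1 pp6:1
Op 7: write(P2, v3, 127). refcount(pp4)=2>1 -> COPY to pp7. 8 ppages; refcounts: pp0:3 pp1:2 pp2:2 pp3:1 pp4:1 pp5:1 pp6:1 pp7:1
Op 8: write(P0, v1, 108). refcount(pp6)=1 -> write in place. 8 ppages; refcounts: pp0:3 pp1:2 pp2:2 pp3:1 pp4:1 pp5:1 pp6:1 pp7:1
Op 9: write(P0, v2, 130). refcount(pp5)=1 -> write in place. 8 ppages; refcounts: pp0:3 pp1:2 pp2:2 pp3:1 pp4:1 pp5:1 pp6:1 pp7:1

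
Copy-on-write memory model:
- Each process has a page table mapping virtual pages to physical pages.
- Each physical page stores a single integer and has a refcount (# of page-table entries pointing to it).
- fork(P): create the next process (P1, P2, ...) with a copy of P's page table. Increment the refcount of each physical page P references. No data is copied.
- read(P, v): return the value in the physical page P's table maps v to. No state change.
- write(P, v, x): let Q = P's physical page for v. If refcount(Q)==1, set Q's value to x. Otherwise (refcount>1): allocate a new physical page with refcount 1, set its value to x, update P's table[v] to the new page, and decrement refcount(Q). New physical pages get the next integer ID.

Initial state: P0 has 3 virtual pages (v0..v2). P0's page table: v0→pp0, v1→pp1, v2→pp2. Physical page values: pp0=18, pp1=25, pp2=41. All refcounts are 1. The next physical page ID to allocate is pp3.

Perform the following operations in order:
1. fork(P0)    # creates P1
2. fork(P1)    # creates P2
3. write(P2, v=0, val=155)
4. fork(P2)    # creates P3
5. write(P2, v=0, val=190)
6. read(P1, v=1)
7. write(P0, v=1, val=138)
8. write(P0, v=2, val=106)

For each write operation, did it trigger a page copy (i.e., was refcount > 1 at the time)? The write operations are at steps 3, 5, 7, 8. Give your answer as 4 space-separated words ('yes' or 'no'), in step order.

Op 1: fork(P0) -> P1. 3 ppages; refcounts: pp0:2 pp1:2 pp2:2
Op 2: fork(P1) -> P2. 3 ppages; refcounts: pp0:3 pp1:3 pp2:3
Op 3: write(P2, v0, 155). refcount(pp0)=3>1 -> COPY to pp3. 4 ppages; refcounts: pp0:2 pp1:3 pp2:3 pp3:1
Op 4: fork(P2) -> P3. 4 ppages; refcounts: pp0:2 pp1:4 pp2:4 pp3:2
Op 5: write(P2, v0, 190). refcount(pp3)=2>1 -> COPY to pp4. 5 ppages; refcounts: pp0:2 pp1:4 pp2:4 pp3:1 pp4:1
Op 6: read(P1, v1) -> 25. No state change.
Op 7: write(P0, v1, 138). refcount(pp1)=4>1 -> COPY to pp5. 6 ppages; refcounts: pp0:2 pp1:3 pp2:4 pp3:1 pp4:1 pp5:1
Op 8: write(P0, v2, 106). refcount(pp2)=4>1 -> COPY to pp6. 7 ppages; refcounts: pp0:2 pp1:3 pp2:3 pp3:1 pp4:1 pp5:1 pp6:1

yes yes yes yes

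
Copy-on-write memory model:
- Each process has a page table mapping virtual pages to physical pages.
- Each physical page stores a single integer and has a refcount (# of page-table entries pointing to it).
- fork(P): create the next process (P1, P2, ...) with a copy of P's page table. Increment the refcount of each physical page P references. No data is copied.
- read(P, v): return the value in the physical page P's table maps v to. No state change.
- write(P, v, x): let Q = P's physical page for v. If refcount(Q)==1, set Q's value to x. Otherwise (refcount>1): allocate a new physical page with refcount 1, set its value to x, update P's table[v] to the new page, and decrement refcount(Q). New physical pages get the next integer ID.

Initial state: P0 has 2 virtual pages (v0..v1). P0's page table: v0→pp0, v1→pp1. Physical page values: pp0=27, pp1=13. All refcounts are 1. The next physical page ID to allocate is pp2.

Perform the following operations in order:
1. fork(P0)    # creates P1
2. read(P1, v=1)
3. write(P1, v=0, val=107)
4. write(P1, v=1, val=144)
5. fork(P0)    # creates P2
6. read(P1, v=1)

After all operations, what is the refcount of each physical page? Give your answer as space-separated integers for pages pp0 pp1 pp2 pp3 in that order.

Answer: 2 2 1 1

Derivation:
Op 1: fork(P0) -> P1. 2 ppages; refcounts: pp0:2 pp1:2
Op 2: read(P1, v1) -> 13. No state change.
Op 3: write(P1, v0, 107). refcount(pp0)=2>1 -> COPY to pp2. 3 ppages; refcounts: pp0:1 pp1:2 pp2:1
Op 4: write(P1, v1, 144). refcount(pp1)=2>1 -> COPY to pp3. 4 ppages; refcounts: pp0:1 pp1:1 pp2:1 pp3:1
Op 5: fork(P0) -> P2. 4 ppages; refcounts: pp0:2 pp1:2 pp2:1 pp3:1
Op 6: read(P1, v1) -> 144. No state change.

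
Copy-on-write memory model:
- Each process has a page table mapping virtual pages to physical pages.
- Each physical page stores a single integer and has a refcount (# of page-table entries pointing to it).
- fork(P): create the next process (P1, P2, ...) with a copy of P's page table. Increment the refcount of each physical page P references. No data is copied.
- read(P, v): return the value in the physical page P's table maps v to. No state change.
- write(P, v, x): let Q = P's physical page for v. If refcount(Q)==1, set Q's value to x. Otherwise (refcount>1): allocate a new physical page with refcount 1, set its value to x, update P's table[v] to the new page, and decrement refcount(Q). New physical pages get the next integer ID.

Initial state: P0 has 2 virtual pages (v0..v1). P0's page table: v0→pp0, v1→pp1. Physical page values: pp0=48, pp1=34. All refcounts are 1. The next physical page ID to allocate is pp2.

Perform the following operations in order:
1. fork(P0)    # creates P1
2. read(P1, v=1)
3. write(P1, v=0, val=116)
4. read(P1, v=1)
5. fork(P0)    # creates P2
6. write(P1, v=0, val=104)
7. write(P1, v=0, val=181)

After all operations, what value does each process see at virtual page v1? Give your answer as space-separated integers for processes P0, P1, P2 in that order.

Op 1: fork(P0) -> P1. 2 ppages; refcounts: pp0:2 pp1:2
Op 2: read(P1, v1) -> 34. No state change.
Op 3: write(P1, v0, 116). refcount(pp0)=2>1 -> COPY to pp2. 3 ppages; refcounts: pp0:1 pp1:2 pp2:1
Op 4: read(P1, v1) -> 34. No state change.
Op 5: fork(P0) -> P2. 3 ppages; refcounts: pp0:2 pp1:3 pp2:1
Op 6: write(P1, v0, 104). refcount(pp2)=1 -> write in place. 3 ppages; refcounts: pp0:2 pp1:3 pp2:1
Op 7: write(P1, v0, 181). refcount(pp2)=1 -> write in place. 3 ppages; refcounts: pp0:2 pp1:3 pp2:1
P0: v1 -> pp1 = 34
P1: v1 -> pp1 = 34
P2: v1 -> pp1 = 34

Answer: 34 34 34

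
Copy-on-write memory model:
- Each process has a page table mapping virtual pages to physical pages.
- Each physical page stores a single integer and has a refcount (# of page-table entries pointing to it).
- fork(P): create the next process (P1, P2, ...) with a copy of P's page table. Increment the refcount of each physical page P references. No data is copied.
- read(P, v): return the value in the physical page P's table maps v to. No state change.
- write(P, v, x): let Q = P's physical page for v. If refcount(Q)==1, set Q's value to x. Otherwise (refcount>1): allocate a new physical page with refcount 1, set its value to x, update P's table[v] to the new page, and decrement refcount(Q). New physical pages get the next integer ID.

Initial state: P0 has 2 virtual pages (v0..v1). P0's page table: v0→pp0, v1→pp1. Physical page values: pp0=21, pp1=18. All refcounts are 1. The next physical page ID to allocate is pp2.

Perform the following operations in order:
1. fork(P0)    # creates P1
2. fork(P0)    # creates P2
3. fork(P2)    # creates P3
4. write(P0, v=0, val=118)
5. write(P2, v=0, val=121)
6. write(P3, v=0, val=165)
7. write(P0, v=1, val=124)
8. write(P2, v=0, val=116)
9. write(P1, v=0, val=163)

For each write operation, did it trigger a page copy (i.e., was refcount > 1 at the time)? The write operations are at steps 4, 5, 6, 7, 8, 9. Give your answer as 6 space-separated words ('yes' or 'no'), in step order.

Op 1: fork(P0) -> P1. 2 ppages; refcounts: pp0:2 pp1:2
Op 2: fork(P0) -> P2. 2 ppages; refcounts: pp0:3 pp1:3
Op 3: fork(P2) -> P3. 2 ppages; refcounts: pp0:4 pp1:4
Op 4: write(P0, v0, 118). refcount(pp0)=4>1 -> COPY to pp2. 3 ppages; refcounts: pp0:3 pp1:4 pp2:1
Op 5: write(P2, v0, 121). refcount(pp0)=3>1 -> COPY to pp3. 4 ppages; refcounts: pp0:2 pp1:4 pp2:1 pp3:1
Op 6: write(P3, v0, 165). refcount(pp0)=2>1 -> COPY to pp4. 5 ppages; refcounts: pp0:1 pp1:4 pp2:1 pp3:1 pp4:1
Op 7: write(P0, v1, 124). refcount(pp1)=4>1 -> COPY to pp5. 6 ppages; refcounts: pp0:1 pp1:3 pp2:1 pp3:1 pp4:1 pp5:1
Op 8: write(P2, v0, 116). refcount(pp3)=1 -> write in place. 6 ppages; refcounts: pp0:1 pp1:3 pp2:1 pp3:1 pp4:1 pp5:1
Op 9: write(P1, v0, 163). refcount(pp0)=1 -> write in place. 6 ppages; refcounts: pp0:1 pp1:3 pp2:1 pp3:1 pp4:1 pp5:1

yes yes yes yes no no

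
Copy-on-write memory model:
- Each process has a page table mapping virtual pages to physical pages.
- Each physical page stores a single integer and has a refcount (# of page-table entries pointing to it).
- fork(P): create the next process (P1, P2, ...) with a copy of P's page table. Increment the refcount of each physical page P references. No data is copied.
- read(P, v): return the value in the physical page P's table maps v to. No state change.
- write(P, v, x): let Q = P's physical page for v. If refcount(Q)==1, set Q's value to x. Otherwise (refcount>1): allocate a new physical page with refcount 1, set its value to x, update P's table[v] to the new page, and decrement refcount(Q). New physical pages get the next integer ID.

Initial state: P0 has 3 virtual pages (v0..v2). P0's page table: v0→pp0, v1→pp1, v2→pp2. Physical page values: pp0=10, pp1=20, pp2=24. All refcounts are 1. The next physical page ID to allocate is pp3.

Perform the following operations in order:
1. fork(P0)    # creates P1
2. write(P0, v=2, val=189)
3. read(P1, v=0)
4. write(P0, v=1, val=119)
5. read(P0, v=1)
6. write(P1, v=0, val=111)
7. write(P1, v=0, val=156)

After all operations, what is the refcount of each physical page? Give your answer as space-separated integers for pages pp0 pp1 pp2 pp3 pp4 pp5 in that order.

Answer: 1 1 1 1 1 1

Derivation:
Op 1: fork(P0) -> P1. 3 ppages; refcounts: pp0:2 pp1:2 pp2:2
Op 2: write(P0, v2, 189). refcount(pp2)=2>1 -> COPY to pp3. 4 ppages; refcounts: pp0:2 pp1:2 pp2:1 pp3:1
Op 3: read(P1, v0) -> 10. No state change.
Op 4: write(P0, v1, 119). refcount(pp1)=2>1 -> COPY to pp4. 5 ppages; refcounts: pp0:2 pp1:1 pp2:1 pp3:1 pp4:1
Op 5: read(P0, v1) -> 119. No state change.
Op 6: write(P1, v0, 111). refcount(pp0)=2>1 -> COPY to pp5. 6 ppages; refcounts: pp0:1 pp1:1 pp2:1 pp3:1 pp4:1 pp5:1
Op 7: write(P1, v0, 156). refcount(pp5)=1 -> write in place. 6 ppages; refcounts: pp0:1 pp1:1 pp2:1 pp3:1 pp4:1 pp5:1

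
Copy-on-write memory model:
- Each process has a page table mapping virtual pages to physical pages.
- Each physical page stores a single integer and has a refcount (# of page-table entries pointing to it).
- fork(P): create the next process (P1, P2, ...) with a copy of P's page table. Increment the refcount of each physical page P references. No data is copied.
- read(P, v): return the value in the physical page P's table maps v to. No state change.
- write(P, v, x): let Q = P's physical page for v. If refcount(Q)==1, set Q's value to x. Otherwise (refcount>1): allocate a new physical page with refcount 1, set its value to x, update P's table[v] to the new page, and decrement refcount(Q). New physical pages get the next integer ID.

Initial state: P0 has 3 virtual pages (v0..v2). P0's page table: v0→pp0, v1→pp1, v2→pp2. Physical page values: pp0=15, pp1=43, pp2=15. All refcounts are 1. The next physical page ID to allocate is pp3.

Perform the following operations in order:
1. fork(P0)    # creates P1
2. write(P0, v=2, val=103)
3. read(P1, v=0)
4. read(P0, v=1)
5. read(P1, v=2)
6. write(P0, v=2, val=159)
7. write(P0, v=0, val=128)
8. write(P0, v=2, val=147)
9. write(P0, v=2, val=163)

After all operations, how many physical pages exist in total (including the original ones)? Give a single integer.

Op 1: fork(P0) -> P1. 3 ppages; refcounts: pp0:2 pp1:2 pp2:2
Op 2: write(P0, v2, 103). refcount(pp2)=2>1 -> COPY to pp3. 4 ppages; refcounts: pp0:2 pp1:2 pp2:1 pp3:1
Op 3: read(P1, v0) -> 15. No state change.
Op 4: read(P0, v1) -> 43. No state change.
Op 5: read(P1, v2) -> 15. No state change.
Op 6: write(P0, v2, 159). refcount(pp3)=1 -> write in place. 4 ppages; refcounts: pp0:2 pp1:2 pp2:1 pp3:1
Op 7: write(P0, v0, 128). refcount(pp0)=2>1 -> COPY to pp4. 5 ppages; refcounts: pp0:1 pp1:2 pp2:1 pp3:1 pp4:1
Op 8: write(P0, v2, 147). refcount(pp3)=1 -> write in place. 5 ppages; refcounts: pp0:1 pp1:2 pp2:1 pp3:1 pp4:1
Op 9: write(P0, v2, 163). refcount(pp3)=1 -> write in place. 5 ppages; refcounts: pp0:1 pp1:2 pp2:1 pp3:1 pp4:1

Answer: 5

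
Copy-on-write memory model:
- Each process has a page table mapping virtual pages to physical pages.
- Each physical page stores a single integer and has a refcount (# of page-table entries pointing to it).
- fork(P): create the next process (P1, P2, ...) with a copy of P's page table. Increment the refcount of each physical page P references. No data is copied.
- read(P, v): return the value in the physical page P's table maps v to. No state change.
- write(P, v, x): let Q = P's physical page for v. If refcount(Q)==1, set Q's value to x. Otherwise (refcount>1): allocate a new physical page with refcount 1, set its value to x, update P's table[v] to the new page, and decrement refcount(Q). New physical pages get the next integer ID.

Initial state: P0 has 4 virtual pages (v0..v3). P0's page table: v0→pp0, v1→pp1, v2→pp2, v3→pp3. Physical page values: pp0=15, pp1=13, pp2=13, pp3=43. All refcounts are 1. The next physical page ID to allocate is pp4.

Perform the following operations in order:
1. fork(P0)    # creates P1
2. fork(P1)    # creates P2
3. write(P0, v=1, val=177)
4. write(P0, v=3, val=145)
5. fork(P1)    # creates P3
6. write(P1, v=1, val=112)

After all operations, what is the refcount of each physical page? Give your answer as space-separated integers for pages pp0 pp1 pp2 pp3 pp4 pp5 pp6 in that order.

Answer: 4 2 4 3 1 1 1

Derivation:
Op 1: fork(P0) -> P1. 4 ppages; refcounts: pp0:2 pp1:2 pp2:2 pp3:2
Op 2: fork(P1) -> P2. 4 ppages; refcounts: pp0:3 pp1:3 pp2:3 pp3:3
Op 3: write(P0, v1, 177). refcount(pp1)=3>1 -> COPY to pp4. 5 ppages; refcounts: pp0:3 pp1:2 pp2:3 pp3:3 pp4:1
Op 4: write(P0, v3, 145). refcount(pp3)=3>1 -> COPY to pp5. 6 ppages; refcounts: pp0:3 pp1:2 pp2:3 pp3:2 pp4:1 pp5:1
Op 5: fork(P1) -> P3. 6 ppages; refcounts: pp0:4 pp1:3 pp2:4 pp3:3 pp4:1 pp5:1
Op 6: write(P1, v1, 112). refcount(pp1)=3>1 -> COPY to pp6. 7 ppages; refcounts: pp0:4 pp1:2 pp2:4 pp3:3 pp4:1 pp5:1 pp6:1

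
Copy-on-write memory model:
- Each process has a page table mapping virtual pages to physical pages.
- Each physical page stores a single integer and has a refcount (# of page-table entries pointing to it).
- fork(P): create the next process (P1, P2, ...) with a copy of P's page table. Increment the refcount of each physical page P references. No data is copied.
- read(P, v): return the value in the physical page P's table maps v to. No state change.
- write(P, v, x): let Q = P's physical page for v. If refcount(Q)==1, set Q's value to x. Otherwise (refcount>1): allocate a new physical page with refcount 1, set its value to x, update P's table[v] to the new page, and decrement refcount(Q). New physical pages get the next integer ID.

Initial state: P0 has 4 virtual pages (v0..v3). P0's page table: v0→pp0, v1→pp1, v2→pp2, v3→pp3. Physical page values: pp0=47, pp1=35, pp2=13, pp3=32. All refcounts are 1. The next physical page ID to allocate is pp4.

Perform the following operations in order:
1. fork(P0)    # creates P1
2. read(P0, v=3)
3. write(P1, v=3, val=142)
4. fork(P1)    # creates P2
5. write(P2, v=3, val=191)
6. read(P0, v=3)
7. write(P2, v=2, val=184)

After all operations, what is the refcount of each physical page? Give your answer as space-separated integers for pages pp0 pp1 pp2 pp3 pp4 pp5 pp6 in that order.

Op 1: fork(P0) -> P1. 4 ppages; refcounts: pp0:2 pp1:2 pp2:2 pp3:2
Op 2: read(P0, v3) -> 32. No state change.
Op 3: write(P1, v3, 142). refcount(pp3)=2>1 -> COPY to pp4. 5 ppages; refcounts: pp0:2 pp1:2 pp2:2 pp3:1 pp4:1
Op 4: fork(P1) -> P2. 5 ppages; refcounts: pp0:3 pp1:3 pp2:3 pp3:1 pp4:2
Op 5: write(P2, v3, 191). refcount(pp4)=2>1 -> COPY to pp5. 6 ppages; refcounts: pp0:3 pp1:3 pp2:3 pp3:1 pp4:1 pp5:1
Op 6: read(P0, v3) -> 32. No state change.
Op 7: write(P2, v2, 184). refcount(pp2)=3>1 -> COPY to pp6. 7 ppages; refcounts: pp0:3 pp1:3 pp2:2 pp3:1 pp4:1 pp5:1 pp6:1

Answer: 3 3 2 1 1 1 1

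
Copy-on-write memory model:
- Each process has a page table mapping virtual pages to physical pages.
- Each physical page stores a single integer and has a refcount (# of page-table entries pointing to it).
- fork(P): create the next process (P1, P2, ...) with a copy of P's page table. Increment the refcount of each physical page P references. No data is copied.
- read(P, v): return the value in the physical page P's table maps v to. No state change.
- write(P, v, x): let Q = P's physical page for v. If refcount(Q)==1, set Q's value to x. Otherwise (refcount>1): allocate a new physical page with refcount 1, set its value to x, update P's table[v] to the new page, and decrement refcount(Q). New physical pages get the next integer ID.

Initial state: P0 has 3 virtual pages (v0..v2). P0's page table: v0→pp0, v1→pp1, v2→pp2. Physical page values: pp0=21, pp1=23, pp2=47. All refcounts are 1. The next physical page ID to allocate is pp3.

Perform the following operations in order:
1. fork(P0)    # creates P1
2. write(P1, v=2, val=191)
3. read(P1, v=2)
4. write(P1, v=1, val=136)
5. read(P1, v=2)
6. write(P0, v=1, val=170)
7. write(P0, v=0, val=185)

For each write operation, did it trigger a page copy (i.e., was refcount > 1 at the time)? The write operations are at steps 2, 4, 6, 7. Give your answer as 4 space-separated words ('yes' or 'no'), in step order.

Op 1: fork(P0) -> P1. 3 ppages; refcounts: pp0:2 pp1:2 pp2:2
Op 2: write(P1, v2, 191). refcount(pp2)=2>1 -> COPY to pp3. 4 ppages; refcounts: pp0:2 pp1:2 pp2:1 pp3:1
Op 3: read(P1, v2) -> 191. No state change.
Op 4: write(P1, v1, 136). refcount(pp1)=2>1 -> COPY to pp4. 5 ppages; refcounts: pp0:2 pp1:1 pp2:1 pp3:1 pp4:1
Op 5: read(P1, v2) -> 191. No state change.
Op 6: write(P0, v1, 170). refcount(pp1)=1 -> write in place. 5 ppages; refcounts: pp0:2 pp1:1 pp2:1 pp3:1 pp4:1
Op 7: write(P0, v0, 185). refcount(pp0)=2>1 -> COPY to pp5. 6 ppages; refcounts: pp0:1 pp1:1 pp2:1 pp3:1 pp4:1 pp5:1

yes yes no yes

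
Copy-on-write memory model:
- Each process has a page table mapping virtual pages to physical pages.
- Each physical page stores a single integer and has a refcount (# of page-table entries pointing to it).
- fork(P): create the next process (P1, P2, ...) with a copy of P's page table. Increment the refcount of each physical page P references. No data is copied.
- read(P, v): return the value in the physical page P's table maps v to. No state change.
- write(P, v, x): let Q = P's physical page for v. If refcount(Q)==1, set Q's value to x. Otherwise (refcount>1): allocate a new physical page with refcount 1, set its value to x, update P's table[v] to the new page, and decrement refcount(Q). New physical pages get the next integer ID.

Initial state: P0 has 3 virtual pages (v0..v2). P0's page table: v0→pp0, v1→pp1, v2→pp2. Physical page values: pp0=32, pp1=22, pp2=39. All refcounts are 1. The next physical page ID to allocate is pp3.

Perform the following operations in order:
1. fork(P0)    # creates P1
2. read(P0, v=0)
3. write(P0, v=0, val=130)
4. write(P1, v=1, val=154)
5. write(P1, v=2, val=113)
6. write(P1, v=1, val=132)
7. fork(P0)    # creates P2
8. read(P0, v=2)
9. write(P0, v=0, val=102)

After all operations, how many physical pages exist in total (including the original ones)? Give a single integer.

Op 1: fork(P0) -> P1. 3 ppages; refcounts: pp0:2 pp1:2 pp2:2
Op 2: read(P0, v0) -> 32. No state change.
Op 3: write(P0, v0, 130). refcount(pp0)=2>1 -> COPY to pp3. 4 ppages; refcounts: pp0:1 pp1:2 pp2:2 pp3:1
Op 4: write(P1, v1, 154). refcount(pp1)=2>1 -> COPY to pp4. 5 ppages; refcounts: pp0:1 pp1:1 pp2:2 pp3:1 pp4:1
Op 5: write(P1, v2, 113). refcount(pp2)=2>1 -> COPY to pp5. 6 ppages; refcounts: pp0:1 pp1:1 pp2:1 pp3:1 pp4:1 pp5:1
Op 6: write(P1, v1, 132). refcount(pp4)=1 -> write in place. 6 ppages; refcounts: pp0:1 pp1:1 pp2:1 pp3:1 pp4:1 pp5:1
Op 7: fork(P0) -> P2. 6 ppages; refcounts: pp0:1 pp1:2 pp2:2 pp3:2 pp4:1 pp5:1
Op 8: read(P0, v2) -> 39. No state change.
Op 9: write(P0, v0, 102). refcount(pp3)=2>1 -> COPY to pp6. 7 ppages; refcounts: pp0:1 pp1:2 pp2:2 pp3:1 pp4:1 pp5:1 pp6:1

Answer: 7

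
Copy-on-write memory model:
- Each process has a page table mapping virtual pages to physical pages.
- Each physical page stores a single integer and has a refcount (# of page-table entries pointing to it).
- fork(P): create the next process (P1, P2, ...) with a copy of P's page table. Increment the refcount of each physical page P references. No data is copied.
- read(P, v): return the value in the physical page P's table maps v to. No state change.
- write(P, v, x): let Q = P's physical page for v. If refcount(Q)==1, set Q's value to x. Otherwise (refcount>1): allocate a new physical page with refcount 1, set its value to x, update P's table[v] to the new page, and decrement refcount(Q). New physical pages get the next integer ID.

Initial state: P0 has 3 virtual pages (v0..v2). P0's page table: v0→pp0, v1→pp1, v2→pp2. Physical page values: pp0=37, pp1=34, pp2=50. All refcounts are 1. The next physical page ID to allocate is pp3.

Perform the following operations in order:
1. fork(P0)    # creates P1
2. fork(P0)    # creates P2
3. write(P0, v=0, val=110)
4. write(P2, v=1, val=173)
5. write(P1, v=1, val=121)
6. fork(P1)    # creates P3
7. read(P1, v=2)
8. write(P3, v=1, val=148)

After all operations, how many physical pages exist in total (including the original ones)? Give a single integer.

Answer: 7

Derivation:
Op 1: fork(P0) -> P1. 3 ppages; refcounts: pp0:2 pp1:2 pp2:2
Op 2: fork(P0) -> P2. 3 ppages; refcounts: pp0:3 pp1:3 pp2:3
Op 3: write(P0, v0, 110). refcount(pp0)=3>1 -> COPY to pp3. 4 ppages; refcounts: pp0:2 pp1:3 pp2:3 pp3:1
Op 4: write(P2, v1, 173). refcount(pp1)=3>1 -> COPY to pp4. 5 ppages; refcounts: pp0:2 pp1:2 pp2:3 pp3:1 pp4:1
Op 5: write(P1, v1, 121). refcount(pp1)=2>1 -> COPY to pp5. 6 ppages; refcounts: pp0:2 pp1:1 pp2:3 pp3:1 pp4:1 pp5:1
Op 6: fork(P1) -> P3. 6 ppages; refcounts: pp0:3 pp1:1 pp2:4 pp3:1 pp4:1 pp5:2
Op 7: read(P1, v2) -> 50. No state change.
Op 8: write(P3, v1, 148). refcount(pp5)=2>1 -> COPY to pp6. 7 ppages; refcounts: pp0:3 pp1:1 pp2:4 pp3:1 pp4:1 pp5:1 pp6:1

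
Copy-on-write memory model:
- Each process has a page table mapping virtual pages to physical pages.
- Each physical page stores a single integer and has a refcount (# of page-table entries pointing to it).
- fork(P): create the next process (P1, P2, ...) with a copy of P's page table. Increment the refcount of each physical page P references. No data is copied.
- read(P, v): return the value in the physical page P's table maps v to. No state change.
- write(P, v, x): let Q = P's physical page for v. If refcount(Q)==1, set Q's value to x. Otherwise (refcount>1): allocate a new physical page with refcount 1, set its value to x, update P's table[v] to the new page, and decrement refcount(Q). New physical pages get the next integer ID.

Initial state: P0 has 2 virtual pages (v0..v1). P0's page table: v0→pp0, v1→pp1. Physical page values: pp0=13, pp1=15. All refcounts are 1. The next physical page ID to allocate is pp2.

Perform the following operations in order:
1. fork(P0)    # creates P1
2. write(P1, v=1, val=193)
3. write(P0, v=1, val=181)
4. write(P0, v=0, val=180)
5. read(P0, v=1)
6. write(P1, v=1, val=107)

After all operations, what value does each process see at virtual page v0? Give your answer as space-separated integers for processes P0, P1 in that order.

Op 1: fork(P0) -> P1. 2 ppages; refcounts: pp0:2 pp1:2
Op 2: write(P1, v1, 193). refcount(pp1)=2>1 -> COPY to pp2. 3 ppages; refcounts: pp0:2 pp1:1 pp2:1
Op 3: write(P0, v1, 181). refcount(pp1)=1 -> write in place. 3 ppages; refcounts: pp0:2 pp1:1 pp2:1
Op 4: write(P0, v0, 180). refcount(pp0)=2>1 -> COPY to pp3. 4 ppages; refcounts: pp0:1 pp1:1 pp2:1 pp3:1
Op 5: read(P0, v1) -> 181. No state change.
Op 6: write(P1, v1, 107). refcount(pp2)=1 -> write in place. 4 ppages; refcounts: pp0:1 pp1:1 pp2:1 pp3:1
P0: v0 -> pp3 = 180
P1: v0 -> pp0 = 13

Answer: 180 13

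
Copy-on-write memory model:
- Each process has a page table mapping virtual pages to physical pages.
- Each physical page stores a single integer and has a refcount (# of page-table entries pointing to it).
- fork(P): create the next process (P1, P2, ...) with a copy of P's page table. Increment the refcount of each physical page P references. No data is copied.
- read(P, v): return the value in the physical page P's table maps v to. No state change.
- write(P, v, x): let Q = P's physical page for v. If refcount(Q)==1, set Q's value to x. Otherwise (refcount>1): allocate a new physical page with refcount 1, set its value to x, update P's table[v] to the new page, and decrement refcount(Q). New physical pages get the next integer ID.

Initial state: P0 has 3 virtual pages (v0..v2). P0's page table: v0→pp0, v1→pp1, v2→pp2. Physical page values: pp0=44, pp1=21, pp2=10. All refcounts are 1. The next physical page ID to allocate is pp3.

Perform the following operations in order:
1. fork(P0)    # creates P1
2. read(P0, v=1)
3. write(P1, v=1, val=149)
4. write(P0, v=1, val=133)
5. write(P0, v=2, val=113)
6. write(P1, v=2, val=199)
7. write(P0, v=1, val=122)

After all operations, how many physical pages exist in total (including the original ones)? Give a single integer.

Op 1: fork(P0) -> P1. 3 ppages; refcounts: pp0:2 pp1:2 pp2:2
Op 2: read(P0, v1) -> 21. No state change.
Op 3: write(P1, v1, 149). refcount(pp1)=2>1 -> COPY to pp3. 4 ppages; refcounts: pp0:2 pp1:1 pp2:2 pp3:1
Op 4: write(P0, v1, 133). refcount(pp1)=1 -> write in place. 4 ppages; refcounts: pp0:2 pp1:1 pp2:2 pp3:1
Op 5: write(P0, v2, 113). refcount(pp2)=2>1 -> COPY to pp4. 5 ppages; refcounts: pp0:2 pp1:1 pp2:1 pp3:1 pp4:1
Op 6: write(P1, v2, 199). refcount(pp2)=1 -> write in place. 5 ppages; refcounts: pp0:2 pp1:1 pp2:1 pp3:1 pp4:1
Op 7: write(P0, v1, 122). refcount(pp1)=1 -> write in place. 5 ppages; refcounts: pp0:2 pp1:1 pp2:1 pp3:1 pp4:1

Answer: 5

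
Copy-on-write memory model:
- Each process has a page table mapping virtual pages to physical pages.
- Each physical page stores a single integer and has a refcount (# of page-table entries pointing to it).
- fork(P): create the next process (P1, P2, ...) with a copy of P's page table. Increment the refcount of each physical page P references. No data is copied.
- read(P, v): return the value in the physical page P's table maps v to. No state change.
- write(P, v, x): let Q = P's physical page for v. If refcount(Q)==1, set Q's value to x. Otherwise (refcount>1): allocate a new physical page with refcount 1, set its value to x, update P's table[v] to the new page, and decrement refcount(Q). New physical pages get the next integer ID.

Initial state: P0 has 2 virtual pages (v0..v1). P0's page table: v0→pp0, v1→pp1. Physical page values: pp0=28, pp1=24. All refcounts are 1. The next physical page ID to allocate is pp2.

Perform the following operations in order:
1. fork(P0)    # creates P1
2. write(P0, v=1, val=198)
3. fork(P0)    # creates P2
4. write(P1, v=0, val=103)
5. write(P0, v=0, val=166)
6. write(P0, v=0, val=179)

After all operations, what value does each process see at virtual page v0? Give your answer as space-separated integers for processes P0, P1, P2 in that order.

Answer: 179 103 28

Derivation:
Op 1: fork(P0) -> P1. 2 ppages; refcounts: pp0:2 pp1:2
Op 2: write(P0, v1, 198). refcount(pp1)=2>1 -> COPY to pp2. 3 ppages; refcounts: pp0:2 pp1:1 pp2:1
Op 3: fork(P0) -> P2. 3 ppages; refcounts: pp0:3 pp1:1 pp2:2
Op 4: write(P1, v0, 103). refcount(pp0)=3>1 -> COPY to pp3. 4 ppages; refcounts: pp0:2 pp1:1 pp2:2 pp3:1
Op 5: write(P0, v0, 166). refcount(pp0)=2>1 -> COPY to pp4. 5 ppages; refcounts: pp0:1 pp1:1 pp2:2 pp3:1 pp4:1
Op 6: write(P0, v0, 179). refcount(pp4)=1 -> write in place. 5 ppages; refcounts: pp0:1 pp1:1 pp2:2 pp3:1 pp4:1
P0: v0 -> pp4 = 179
P1: v0 -> pp3 = 103
P2: v0 -> pp0 = 28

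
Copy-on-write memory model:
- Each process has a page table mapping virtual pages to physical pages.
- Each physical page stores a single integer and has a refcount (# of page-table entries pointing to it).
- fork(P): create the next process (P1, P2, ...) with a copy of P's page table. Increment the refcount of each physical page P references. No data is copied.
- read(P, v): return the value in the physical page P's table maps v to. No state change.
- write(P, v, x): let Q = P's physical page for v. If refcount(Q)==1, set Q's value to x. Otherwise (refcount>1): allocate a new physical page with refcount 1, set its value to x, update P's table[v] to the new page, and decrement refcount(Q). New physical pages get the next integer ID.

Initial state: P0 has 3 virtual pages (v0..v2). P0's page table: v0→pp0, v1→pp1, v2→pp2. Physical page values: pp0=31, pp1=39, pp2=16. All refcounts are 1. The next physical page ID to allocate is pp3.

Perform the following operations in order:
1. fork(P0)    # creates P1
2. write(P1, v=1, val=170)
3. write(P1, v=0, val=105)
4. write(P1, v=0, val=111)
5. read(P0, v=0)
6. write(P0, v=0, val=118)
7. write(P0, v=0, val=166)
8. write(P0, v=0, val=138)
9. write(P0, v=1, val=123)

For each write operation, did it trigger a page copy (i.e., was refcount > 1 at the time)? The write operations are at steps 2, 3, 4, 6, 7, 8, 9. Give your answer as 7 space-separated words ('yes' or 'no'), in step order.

Op 1: fork(P0) -> P1. 3 ppages; refcounts: pp0:2 pp1:2 pp2:2
Op 2: write(P1, v1, 170). refcount(pp1)=2>1 -> COPY to pp3. 4 ppages; refcounts: pp0:2 pp1:1 pp2:2 pp3:1
Op 3: write(P1, v0, 105). refcount(pp0)=2>1 -> COPY to pp4. 5 ppages; refcounts: pp0:1 pp1:1 pp2:2 pp3:1 pp4:1
Op 4: write(P1, v0, 111). refcount(pp4)=1 -> write in place. 5 ppages; refcounts: pp0:1 pp1:1 pp2:2 pp3:1 pp4:1
Op 5: read(P0, v0) -> 31. No state change.
Op 6: write(P0, v0, 118). refcount(pp0)=1 -> write in place. 5 ppages; refcounts: pp0:1 pp1:1 pp2:2 pp3:1 pp4:1
Op 7: write(P0, v0, 166). refcount(pp0)=1 -> write in place. 5 ppages; refcounts: pp0:1 pp1:1 pp2:2 pp3:1 pp4:1
Op 8: write(P0, v0, 138). refcount(pp0)=1 -> write in place. 5 ppages; refcounts: pp0:1 pp1:1 pp2:2 pp3:1 pp4:1
Op 9: write(P0, v1, 123). refcount(pp1)=1 -> write in place. 5 ppages; refcounts: pp0:1 pp1:1 pp2:2 pp3:1 pp4:1

yes yes no no no no no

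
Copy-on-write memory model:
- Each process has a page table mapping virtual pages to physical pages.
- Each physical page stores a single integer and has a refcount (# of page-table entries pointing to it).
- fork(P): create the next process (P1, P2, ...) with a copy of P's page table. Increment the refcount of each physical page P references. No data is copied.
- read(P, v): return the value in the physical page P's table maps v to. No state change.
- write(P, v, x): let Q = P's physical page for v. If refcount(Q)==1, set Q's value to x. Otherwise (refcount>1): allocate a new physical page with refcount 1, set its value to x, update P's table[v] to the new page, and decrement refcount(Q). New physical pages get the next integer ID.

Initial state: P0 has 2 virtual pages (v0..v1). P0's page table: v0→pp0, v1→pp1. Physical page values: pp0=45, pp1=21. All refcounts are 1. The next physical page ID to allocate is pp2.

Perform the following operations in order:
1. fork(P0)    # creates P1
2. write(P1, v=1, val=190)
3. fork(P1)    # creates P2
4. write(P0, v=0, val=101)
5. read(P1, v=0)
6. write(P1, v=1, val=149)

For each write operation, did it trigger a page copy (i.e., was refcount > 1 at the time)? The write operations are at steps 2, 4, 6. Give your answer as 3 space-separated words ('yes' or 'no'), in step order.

Op 1: fork(P0) -> P1. 2 ppages; refcounts: pp0:2 pp1:2
Op 2: write(P1, v1, 190). refcount(pp1)=2>1 -> COPY to pp2. 3 ppages; refcounts: pp0:2 pp1:1 pp2:1
Op 3: fork(P1) -> P2. 3 ppages; refcounts: pp0:3 pp1:1 pp2:2
Op 4: write(P0, v0, 101). refcount(pp0)=3>1 -> COPY to pp3. 4 ppages; refcounts: pp0:2 pp1:1 pp2:2 pp3:1
Op 5: read(P1, v0) -> 45. No state change.
Op 6: write(P1, v1, 149). refcount(pp2)=2>1 -> COPY to pp4. 5 ppages; refcounts: pp0:2 pp1:1 pp2:1 pp3:1 pp4:1

yes yes yes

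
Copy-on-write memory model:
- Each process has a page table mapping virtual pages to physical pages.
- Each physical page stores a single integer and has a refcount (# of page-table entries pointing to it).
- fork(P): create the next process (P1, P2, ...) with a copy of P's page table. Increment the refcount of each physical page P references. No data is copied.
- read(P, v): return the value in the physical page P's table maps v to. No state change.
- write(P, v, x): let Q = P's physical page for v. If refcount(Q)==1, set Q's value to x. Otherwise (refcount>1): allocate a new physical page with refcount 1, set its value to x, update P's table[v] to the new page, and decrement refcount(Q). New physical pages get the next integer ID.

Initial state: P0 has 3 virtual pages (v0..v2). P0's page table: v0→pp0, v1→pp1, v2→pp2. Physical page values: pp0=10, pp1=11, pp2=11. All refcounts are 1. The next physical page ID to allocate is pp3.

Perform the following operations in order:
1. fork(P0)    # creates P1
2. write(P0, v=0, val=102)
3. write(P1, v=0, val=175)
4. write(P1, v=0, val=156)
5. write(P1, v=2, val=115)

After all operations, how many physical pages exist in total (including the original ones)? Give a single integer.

Op 1: fork(P0) -> P1. 3 ppages; refcounts: pp0:2 pp1:2 pp2:2
Op 2: write(P0, v0, 102). refcount(pp0)=2>1 -> COPY to pp3. 4 ppages; refcounts: pp0:1 pp1:2 pp2:2 pp3:1
Op 3: write(P1, v0, 175). refcount(pp0)=1 -> write in place. 4 ppages; refcounts: pp0:1 pp1:2 pp2:2 pp3:1
Op 4: write(P1, v0, 156). refcount(pp0)=1 -> write in place. 4 ppages; refcounts: pp0:1 pp1:2 pp2:2 pp3:1
Op 5: write(P1, v2, 115). refcount(pp2)=2>1 -> COPY to pp4. 5 ppages; refcounts: pp0:1 pp1:2 pp2:1 pp3:1 pp4:1

Answer: 5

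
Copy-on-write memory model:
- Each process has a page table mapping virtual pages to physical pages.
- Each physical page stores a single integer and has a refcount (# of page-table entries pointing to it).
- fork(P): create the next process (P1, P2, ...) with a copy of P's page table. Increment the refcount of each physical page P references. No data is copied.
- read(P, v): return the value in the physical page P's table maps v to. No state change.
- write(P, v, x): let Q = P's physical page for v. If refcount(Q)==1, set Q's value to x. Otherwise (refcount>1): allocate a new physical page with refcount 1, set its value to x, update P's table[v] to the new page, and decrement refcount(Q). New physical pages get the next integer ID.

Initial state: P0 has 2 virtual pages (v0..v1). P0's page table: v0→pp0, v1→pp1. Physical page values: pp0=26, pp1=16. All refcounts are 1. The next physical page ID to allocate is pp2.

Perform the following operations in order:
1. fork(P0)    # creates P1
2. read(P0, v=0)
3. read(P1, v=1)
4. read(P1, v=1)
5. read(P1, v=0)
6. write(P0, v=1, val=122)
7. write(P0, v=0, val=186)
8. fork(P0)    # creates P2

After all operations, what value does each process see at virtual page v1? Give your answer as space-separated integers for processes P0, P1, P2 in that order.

Answer: 122 16 122

Derivation:
Op 1: fork(P0) -> P1. 2 ppages; refcounts: pp0:2 pp1:2
Op 2: read(P0, v0) -> 26. No state change.
Op 3: read(P1, v1) -> 16. No state change.
Op 4: read(P1, v1) -> 16. No state change.
Op 5: read(P1, v0) -> 26. No state change.
Op 6: write(P0, v1, 122). refcount(pp1)=2>1 -> COPY to pp2. 3 ppages; refcounts: pp0:2 pp1:1 pp2:1
Op 7: write(P0, v0, 186). refcount(pp0)=2>1 -> COPY to pp3. 4 ppages; refcounts: pp0:1 pp1:1 pp2:1 pp3:1
Op 8: fork(P0) -> P2. 4 ppages; refcounts: pp0:1 pp1:1 pp2:2 pp3:2
P0: v1 -> pp2 = 122
P1: v1 -> pp1 = 16
P2: v1 -> pp2 = 122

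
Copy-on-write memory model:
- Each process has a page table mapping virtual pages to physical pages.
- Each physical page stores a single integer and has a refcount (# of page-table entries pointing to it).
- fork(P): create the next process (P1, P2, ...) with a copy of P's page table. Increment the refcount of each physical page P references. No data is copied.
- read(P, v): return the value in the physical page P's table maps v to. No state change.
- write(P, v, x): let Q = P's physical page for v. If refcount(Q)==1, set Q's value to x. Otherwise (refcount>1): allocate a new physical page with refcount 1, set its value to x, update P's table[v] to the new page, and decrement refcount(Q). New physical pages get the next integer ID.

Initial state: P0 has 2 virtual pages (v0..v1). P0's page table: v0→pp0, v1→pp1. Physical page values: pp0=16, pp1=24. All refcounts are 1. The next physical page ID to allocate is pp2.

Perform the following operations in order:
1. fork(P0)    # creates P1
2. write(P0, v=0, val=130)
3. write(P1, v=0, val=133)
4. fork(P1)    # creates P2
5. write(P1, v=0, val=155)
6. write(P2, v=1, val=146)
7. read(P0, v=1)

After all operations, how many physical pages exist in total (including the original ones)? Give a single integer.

Answer: 5

Derivation:
Op 1: fork(P0) -> P1. 2 ppages; refcounts: pp0:2 pp1:2
Op 2: write(P0, v0, 130). refcount(pp0)=2>1 -> COPY to pp2. 3 ppages; refcounts: pp0:1 pp1:2 pp2:1
Op 3: write(P1, v0, 133). refcount(pp0)=1 -> write in place. 3 ppages; refcounts: pp0:1 pp1:2 pp2:1
Op 4: fork(P1) -> P2. 3 ppages; refcounts: pp0:2 pp1:3 pp2:1
Op 5: write(P1, v0, 155). refcount(pp0)=2>1 -> COPY to pp3. 4 ppages; refcounts: pp0:1 pp1:3 pp2:1 pp3:1
Op 6: write(P2, v1, 146). refcount(pp1)=3>1 -> COPY to pp4. 5 ppages; refcounts: pp0:1 pp1:2 pp2:1 pp3:1 pp4:1
Op 7: read(P0, v1) -> 24. No state change.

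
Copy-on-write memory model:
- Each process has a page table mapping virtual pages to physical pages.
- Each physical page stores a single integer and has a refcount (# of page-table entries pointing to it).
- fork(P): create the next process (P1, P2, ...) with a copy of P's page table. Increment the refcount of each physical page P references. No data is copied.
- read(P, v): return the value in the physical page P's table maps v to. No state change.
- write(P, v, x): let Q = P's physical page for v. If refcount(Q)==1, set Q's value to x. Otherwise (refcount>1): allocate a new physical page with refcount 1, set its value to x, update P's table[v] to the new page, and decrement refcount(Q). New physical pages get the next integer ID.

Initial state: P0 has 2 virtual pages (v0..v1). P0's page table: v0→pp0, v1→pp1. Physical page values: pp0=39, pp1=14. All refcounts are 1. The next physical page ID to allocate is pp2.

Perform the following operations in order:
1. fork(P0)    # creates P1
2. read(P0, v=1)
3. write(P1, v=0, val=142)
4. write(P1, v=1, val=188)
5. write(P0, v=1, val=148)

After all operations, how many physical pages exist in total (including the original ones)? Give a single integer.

Op 1: fork(P0) -> P1. 2 ppages; refcounts: pp0:2 pp1:2
Op 2: read(P0, v1) -> 14. No state change.
Op 3: write(P1, v0, 142). refcount(pp0)=2>1 -> COPY to pp2. 3 ppages; refcounts: pp0:1 pp1:2 pp2:1
Op 4: write(P1, v1, 188). refcount(pp1)=2>1 -> COPY to pp3. 4 ppages; refcounts: pp0:1 pp1:1 pp2:1 pp3:1
Op 5: write(P0, v1, 148). refcount(pp1)=1 -> write in place. 4 ppages; refcounts: pp0:1 pp1:1 pp2:1 pp3:1

Answer: 4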